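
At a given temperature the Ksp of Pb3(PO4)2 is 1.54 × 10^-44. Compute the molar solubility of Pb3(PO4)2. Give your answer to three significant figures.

s = 6.77 × 10^-10 M

Pb3(PO4)2(s) ⇌ 3 Pb^2+(aq) + 2 PO4^3-(aq)
Ksp = [Pb^2+]^3[PO4^3-]^2
If s mol/L of Pb3(PO4)2 dissolves, [Pb^2+] = 3s and [PO4^3-] = 2s.
Ksp = (3s)^3(2s)^2 = 108s^5
Solving, s = (1.54 × 10^-44/108)^(1/5) = 6.77 x 10^-10 M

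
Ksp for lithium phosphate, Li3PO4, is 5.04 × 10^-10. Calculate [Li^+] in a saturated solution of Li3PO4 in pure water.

6.24 × 10^-3 M

Li3PO4(s) ⇌ 3 Li^+ + PO4^3-
Ksp = [Li^+]^3[PO4^3-]
For each mole of Li3PO4 that dissolves: [Li^+] = 3s, [PO4^3-] = s.
Substituting: Ksp = (3s)^3s = 27s^4
s = (5.04 × 10^-10 / 27)^(1/4) = 2.079 x 10^-3 M
[Li^+] = 3s = 6.24 × 10^-3 M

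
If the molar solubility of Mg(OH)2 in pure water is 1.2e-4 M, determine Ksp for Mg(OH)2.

6.9 x 10^-12

Mg(OH)2(s) ⇌ Mg^2+(aq) + 2 OH^-(aq)
If s mol/L of Mg(OH)2 dissolves, [Mg^2+] = s and [OH^-] = 2s.
Ksp = [Mg^2+][OH^-]^2
Substituting: Ksp = s(2s)^2 = 4s^3
Ksp = 4 × (1.2 × 10^-4)^3 = 6.9 × 10^-12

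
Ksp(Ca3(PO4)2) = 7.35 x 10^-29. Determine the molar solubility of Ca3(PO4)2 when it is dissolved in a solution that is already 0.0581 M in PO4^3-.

s ≈ 9.31 × 10^-10 M

Ca3(PO4)2(s) <=> 3 Ca^2+ + 2 PO4^3-
Ksp = [Ca^2+]^3[PO4^3-]^2
Let s be the molar solubility in this solution. [Ca^2+] = 3s, [PO4^3-] = 0.0581 + 2s ≈ 0.0581 (Ksp is small, so little additional dissolves).
Ksp ≈ (3s)^3 × (0.0581)^2
s = 9.31 x 10^-10 M
Check: 2s = 1.9 x 10^-9 ≪ 0.0581, so the approximation is valid.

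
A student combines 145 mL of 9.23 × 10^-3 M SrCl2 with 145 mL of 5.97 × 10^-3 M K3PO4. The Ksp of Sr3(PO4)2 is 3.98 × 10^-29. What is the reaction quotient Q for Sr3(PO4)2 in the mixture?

8.76e-13

Total volume = 145 + 145 = 290 mL.
[Sr^2+] = 9.23 × 10^-3 × (145/290) = 4.615 × 10^-3 M
[PO4^3-] = 5.97 × 10^-3 × (145/290) = 2.985 × 10^-3 M
Sr3(PO4)2(s) ⇌ 3 Sr^2+(aq) + 2 PO4^3-(aq), so Q = [Sr^2+]^3[PO4^3-]^2
Q = (4.615 x 10^-3)^3(2.985 × 10^-3)^2 = 8.76 x 10^-13
Q > Ksp, so Sr3(PO4)2 will precipitate.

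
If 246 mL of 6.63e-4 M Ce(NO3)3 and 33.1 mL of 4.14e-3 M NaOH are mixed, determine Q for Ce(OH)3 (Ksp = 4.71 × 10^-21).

Total volume = 246 + 33.1 = 279.1 mL.
[Ce^3+] = 6.63 × 10^-4 × (246/279.1) = 5.844 x 10^-4 M
[OH^-] = 4.14 x 10^-3 × (33.1/279.1) = 4.910 × 10^-4 M
Ce(OH)3(s) <=> Ce^3+ + 3 OH^-, so Q = [Ce^3+][OH^-]^3
Q = (5.844 × 10^-4)(4.910 x 10^-4)^3 = 6.92 x 10^-14
Q > Ksp, so Ce(OH)3 will precipitate.

Q ≈ 6.92 × 10^-14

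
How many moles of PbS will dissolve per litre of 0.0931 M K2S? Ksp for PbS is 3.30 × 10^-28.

PbS(s) ⇌ Pb^2+(aq) + S^2-(aq)
Ksp = [Pb^2+][S^2-]
Let s = moles of PbS that dissolve per litre. [Pb^2+] = s, [S^2-] = 0.0931 + s ≈ 0.0931 (since S^2- from K2S dominates).
Ksp ≈ s × 0.0931
s = 3.54 x 10^-27 M
Check: s = 3.5 × 10^-27 ≪ 0.0931, so the approximation is valid.

s = 3.54 × 10^-27 M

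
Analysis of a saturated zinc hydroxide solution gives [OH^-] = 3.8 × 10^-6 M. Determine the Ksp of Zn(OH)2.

2.7e-17

Zn(OH)2(s) ⇌ Zn^2+(aq) + 2 OH^-(aq)
Stoichiometry gives [Zn^2+] = (1/2)[OH^-] = 1.90 x 10^-6 M.
Ksp = [Zn^2+][OH^-]^2
Ksp = 1.90 x 10^-6 × (3.8 × 10^-6)^2 = 2.7 × 10^-17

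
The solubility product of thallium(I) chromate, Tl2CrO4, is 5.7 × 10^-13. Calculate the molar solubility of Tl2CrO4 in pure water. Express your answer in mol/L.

s ≈ 5.2e-5 M

Tl2CrO4(s) ⇌ 2 Tl^+ + CrO4^2-
Ksp = [Tl^+]^2[CrO4^2-]
Let s = molar solubility. Then [Tl^+] = 2s and [CrO4^2-] = s.
So Ksp = (2s)^2 × s = 4s^3
s^3 = 5.7 × 10^-13 / 4, so s = 5.2 × 10^-5 M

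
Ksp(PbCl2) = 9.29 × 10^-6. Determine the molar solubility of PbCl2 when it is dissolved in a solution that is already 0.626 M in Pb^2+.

1.93 × 10^-3 M

PbCl2(s) ⇌ Pb^2+ + 2 Cl^-
Ksp = [Pb^2+][Cl^-]^2
If s mol/L dissolves here, [Pb^2+] = 0.626 + s ≈ 0.626, [Cl^-] = 2s (common-ion effect: Pb^2+ is already 0.626 M).
Ksp ≈ 0.626 × (2s)^2
s = 1.93 x 10^-3 M
Check: s = 1.9 x 10^-3 ≪ 0.626, so the approximation is valid.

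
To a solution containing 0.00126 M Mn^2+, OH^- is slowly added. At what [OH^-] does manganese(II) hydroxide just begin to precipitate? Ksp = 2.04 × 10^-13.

Mn(OH)2(s) <=> Mn^2+(aq) + 2 OH^-(aq)
Ksp = [Mn^2+][OH^-]^2
Precipitation begins when Q = Ksp. With [Mn^2+] = 0.00126 M:
2.04 × 10^-13 = (0.00126) × [OH^-]^2
[OH^-] = (2.04 × 10^-13 / 1.26 × 10^-3)^(1/2) = 1.27 × 10^-5 M

1.27 × 10^-5 M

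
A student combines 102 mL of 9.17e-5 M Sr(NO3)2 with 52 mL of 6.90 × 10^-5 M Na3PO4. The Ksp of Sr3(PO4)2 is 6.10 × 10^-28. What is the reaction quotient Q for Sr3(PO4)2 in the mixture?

Q ≈ 1.22 x 10^-22

Total volume = 102 + 52 = 154 mL.
[Sr^2+] = 9.17 × 10^-5 × (102/154) = 6.074 x 10^-5 M
[PO4^3-] = 6.90 x 10^-5 × (52/154) = 2.330 × 10^-5 M
Sr3(PO4)2(s) ⇌ 3 Sr^2+ + 2 PO4^3-, so Q = [Sr^2+]^3[PO4^3-]^2
Q = (6.074 × 10^-5)^3(2.330 x 10^-5)^2 = 1.22 × 10^-22
Q > Ksp, so Sr3(PO4)2 will precipitate.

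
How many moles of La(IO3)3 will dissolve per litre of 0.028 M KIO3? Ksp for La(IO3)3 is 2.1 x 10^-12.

9.6 × 10^-8 M

La(IO3)3(s) ⇌ La^3+ + 3 IO3^-
Ksp = [La^3+][IO3^-]^3
Let s = moles of La(IO3)3 that dissolve per litre. [La^3+] = s, [IO3^-] = 0.028 + 3s ≈ 0.028 (since IO3^- from KIO3 dominates).
Ksp ≈ s × (0.028)^3
s = 9.6 x 10^-8 M
Check: 3s = 2.9 × 10^-7 ≪ 0.028, so the approximation is valid.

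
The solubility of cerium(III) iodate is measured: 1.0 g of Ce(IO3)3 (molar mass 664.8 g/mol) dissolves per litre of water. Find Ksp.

1.4 × 10^-10

Molar solubility s = (1.0 g/L) / (664.8 g/mol) = 1.50 × 10^-3 M.
Ce(IO3)3(s) ⇌ Ce^3+ + 3 IO3^-
Let s = molar solubility. Then [Ce^3+] = s and [IO3^-] = 3s.
Ksp = [Ce^3+][IO3^-]^3
Substituting: Ksp = s(3s)^3 = 27s^4
Ksp = 27 × (1.50 × 10^-3)^4 = 1.4 × 10^-10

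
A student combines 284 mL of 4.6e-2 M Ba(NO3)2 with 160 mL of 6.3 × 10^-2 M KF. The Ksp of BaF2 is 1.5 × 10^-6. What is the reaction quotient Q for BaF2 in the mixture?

Total volume = 284 + 160 = 444 mL.
[Ba^2+] = 4.6 × 10^-2 × (284/444) = 2.94 × 10^-2 M
[F^-] = 6.3 × 10^-2 × (160/444) = 2.27 × 10^-2 M
BaF2(s) ⇌ Ba^2+(aq) + 2 F^-(aq), so Q = [Ba^2+][F^-]^2
Q = (2.94 × 10^-2)(2.27 × 10^-2)^2 = 1.5 × 10^-5
Q > Ksp, so BaF2 will precipitate.

1.5 × 10^-5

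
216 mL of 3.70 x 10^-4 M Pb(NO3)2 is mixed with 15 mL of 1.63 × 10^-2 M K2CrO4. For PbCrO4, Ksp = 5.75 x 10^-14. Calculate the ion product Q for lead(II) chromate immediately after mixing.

Total volume = 216 + 15 = 231 mL.
[Pb^2+] = 3.70 × 10^-4 × (216/231) = 3.460 × 10^-4 M
[CrO4^2-] = 1.63 × 10^-2 × (15/231) = 1.058 × 10^-3 M
PbCrO4(s) ⇌ Pb^2+ + CrO4^2-, so Q = [Pb^2+][CrO4^2-]
Q = (3.460 x 10^-4)(1.058 × 10^-3) = 3.66 × 10^-7
Q > Ksp, so PbCrO4 will precipitate.

3.66e-7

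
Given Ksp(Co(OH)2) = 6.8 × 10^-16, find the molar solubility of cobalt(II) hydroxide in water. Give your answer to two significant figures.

Co(OH)2(s) ⇌ Co^2+ + 2 OH^-
Ksp = [Co^2+][OH^-]^2
With molar solubility s: [Co^2+] = s, [OH^-] = 2s.
Ksp = s(2s)^2 = 4s^3
s^3 = 6.8 × 10^-16 / 4, so s = 5.5 × 10^-6 M

5.5e-6 M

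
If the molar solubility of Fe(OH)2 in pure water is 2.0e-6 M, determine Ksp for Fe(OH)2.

Ksp ≈ 3.2 x 10^-17

Fe(OH)2(s) ⇌ Fe^2+(aq) + 2 OH^-(aq)
If s mol/L of Fe(OH)2 dissolves, [Fe^2+] = s and [OH^-] = 2s.
Ksp = [Fe^2+][OH^-]^2
So Ksp = s × (2s)^2 = 4s^3
With s = 2.0 × 10^-6: Ksp = 3.2 × 10^-17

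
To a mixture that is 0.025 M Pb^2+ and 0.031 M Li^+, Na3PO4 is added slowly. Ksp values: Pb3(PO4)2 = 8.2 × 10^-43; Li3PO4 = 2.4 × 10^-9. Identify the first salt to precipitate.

Pb3(PO4)2

Each salt begins to precipitate when Q = Ksp, i.e. when [PO4^3-] reaches its threshold.
For Pb3(PO4)2: 8.2 × 10^-43 = (0.025)^3 × [PO4^3-]^2  ⇒  [PO4^3-] = 2.3 × 10^-19 M.
For Li3PO4: 2.4 × 10^-9 = (0.031)^3 × [PO4^3-]  ⇒  [PO4^3-] = 8.1 x 10^-5 M.
The salt with the lower threshold [PO4^3-] precipitates first: Pb3(PO4)2.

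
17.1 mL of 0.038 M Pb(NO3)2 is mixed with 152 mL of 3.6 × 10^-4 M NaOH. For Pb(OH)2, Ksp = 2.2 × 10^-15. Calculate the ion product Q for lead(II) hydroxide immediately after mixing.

Q = 4.0 × 10^-10

Total volume = 17.1 + 152 = 169.1 mL.
[Pb^2+] = 3.8 × 10^-2 × (17.1/169.1) = 3.84 x 10^-3 M
[OH^-] = 3.6 × 10^-4 × (152/169.1) = 3.24 × 10^-4 M
Pb(OH)2(s) ⇌ Pb^2+ + 2 OH^-, so Q = [Pb^2+][OH^-]^2
Q = (3.84 x 10^-3)(3.24 × 10^-4)^2 = 4.0 × 10^-10
Q > Ksp, so Pb(OH)2 will precipitate.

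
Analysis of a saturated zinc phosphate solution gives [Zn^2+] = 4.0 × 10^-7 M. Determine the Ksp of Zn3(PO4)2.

Zn3(PO4)2(s) <=> 3 Zn^2+(aq) + 2 PO4^3-(aq)
Stoichiometry gives [PO4^3-] = (2/3)[Zn^2+] = 2.67 × 10^-7 M.
Ksp = [Zn^2+]^3[PO4^3-]^2
Ksp = (4.0 × 10^-7)^3 × (2.67 × 10^-7)^2 = 4.6 × 10^-33

4.6 × 10^-33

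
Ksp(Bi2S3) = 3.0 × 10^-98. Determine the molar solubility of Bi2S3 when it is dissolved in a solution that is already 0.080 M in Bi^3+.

Bi2S3(s) <=> 2 Bi^3+(aq) + 3 S^2-(aq)
Ksp = [Bi^3+]^2[S^2-]^3
If s mol/L dissolves here, [Bi^3+] = 0.080 + 2s ≈ 0.080, [S^2-] = 3s (since the Bi^3+ already present dominates).
Ksp ≈ (0.080)^2 × (3s)^3
s = 5.6 × 10^-33 M
Check: 2s = 1.1 x 10^-32 ≪ 0.080, so the approximation is valid.

5.6e-33 M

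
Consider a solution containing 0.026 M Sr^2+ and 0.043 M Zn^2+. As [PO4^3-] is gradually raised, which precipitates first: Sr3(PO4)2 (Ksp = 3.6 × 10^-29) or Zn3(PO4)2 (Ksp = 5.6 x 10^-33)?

Each salt begins to precipitate when Q = Ksp, i.e. when [PO4^3-] reaches its threshold.
For Sr3(PO4)2: 3.6 × 10^-29 = (0.026)^3 × [PO4^3-]^2  ⇒  [PO4^3-] = 1.4 x 10^-12 M.
For Zn3(PO4)2: 5.6 x 10^-33 = (0.043)^3 × [PO4^3-]^2  ⇒  [PO4^3-] = 8.4 × 10^-15 M.
The salt with the lower threshold [PO4^3-] precipitates first: Zn3(PO4)2.

Zn3(PO4)2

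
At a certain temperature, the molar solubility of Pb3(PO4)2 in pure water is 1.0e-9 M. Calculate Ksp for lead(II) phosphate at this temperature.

Ksp = 1.1 × 10^-43

Pb3(PO4)2(s) ⇌ 3 Pb^2+ + 2 PO4^3-
Let s = molar solubility. Then [Pb^2+] = 3s and [PO4^3-] = 2s.
Ksp = [Pb^2+]^3[PO4^3-]^2
Substituting: Ksp = (3s)^3(2s)^2 = 108s^5
With s = 1.0 × 10^-9: Ksp = 1.1 × 10^-43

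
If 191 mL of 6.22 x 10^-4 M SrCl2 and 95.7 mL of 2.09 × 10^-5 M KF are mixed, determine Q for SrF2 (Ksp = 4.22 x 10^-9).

Q ≈ 2.02 × 10^-14

Total volume = 191 + 95.7 = 286.7 mL.
[Sr^2+] = 6.22 × 10^-4 × (191/286.7) = 4.144 × 10^-4 M
[F^-] = 2.09 × 10^-5 × (95.7/286.7) = 6.976 × 10^-6 M
SrF2(s) ⇌ Sr^2+(aq) + 2 F^-(aq), so Q = [Sr^2+][F^-]^2
Q = (4.144 × 10^-4)(6.976 x 10^-6)^2 = 2.02 × 10^-14
Q < Ksp, so no precipitate of SrF2 forms.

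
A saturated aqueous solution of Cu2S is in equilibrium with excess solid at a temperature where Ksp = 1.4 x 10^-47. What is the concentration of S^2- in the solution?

1.5e-16 M

Cu2S(s) ⇌ 2 Cu^+(aq) + S^2-(aq)
Ksp = [Cu^+]^2[S^2-]
Let s = molar solubility. Then [Cu^+] = 2s and [S^2-] = s.
So Ksp = (2s)^2 × s = 4s^3
Solving, s = (1.4 x 10^-47/4)^(1/3) = 1.52 × 10^-16 M
[S^2-] = s = 1.5 x 10^-16 M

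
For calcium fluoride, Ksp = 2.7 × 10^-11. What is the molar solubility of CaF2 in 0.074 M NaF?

CaF2(s) ⇌ Ca^2+(aq) + 2 F^-(aq)
Ksp = [Ca^2+][F^-]^2
If s mol/L dissolves here, [Ca^2+] = s, [F^-] = 0.074 + 2s ≈ 0.074 (common-ion effect: F^- is already 0.074 M).
Ksp ≈ s × (0.074)^2
s = 4.9 × 10^-9 M
Check: 2s = 9.9 × 10^-9 ≪ 0.074, so the approximation is valid.

s = 4.9 × 10^-9 M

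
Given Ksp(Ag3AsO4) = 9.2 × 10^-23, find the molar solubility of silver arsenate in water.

Ag3AsO4(s) <=> 3 Ag^+ + AsO4^3-
Ksp = [Ag^+]^3[AsO4^3-]
Let s = molar solubility. Then [Ag^+] = 3s and [AsO4^3-] = s.
So Ksp = (3s)^3 × s = 27s^4
s^4 = 9.2 × 10^-23 / 27, so s = 1.4 × 10^-6 M

s ≈ 1.4 × 10^-6 M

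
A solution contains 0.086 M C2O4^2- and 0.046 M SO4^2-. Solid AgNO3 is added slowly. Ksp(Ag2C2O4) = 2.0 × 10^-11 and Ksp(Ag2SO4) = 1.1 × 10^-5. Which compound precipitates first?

Ag2C2O4

Each salt begins to precipitate when Q = Ksp, i.e. when [Ag^+] reaches its threshold.
For Ag2C2O4: 2.0 × 10^-11 = 0.086 × [Ag^+]^2  ⇒  [Ag^+] = 1.5 x 10^-5 M.
For Ag2SO4: 1.1 × 10^-5 = 0.046 × [Ag^+]^2  ⇒  [Ag^+] = 1.5 × 10^-2 M.
The salt with the lower threshold [Ag^+] precipitates first: Ag2C2O4.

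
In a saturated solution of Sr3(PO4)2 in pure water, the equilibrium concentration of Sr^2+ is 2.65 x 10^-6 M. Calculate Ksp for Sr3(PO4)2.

Sr3(PO4)2(s) ⇌ 3 Sr^2+(aq) + 2 PO4^3-(aq)
Stoichiometry gives [PO4^3-] = (2/3)[Sr^2+] = 1.767 × 10^-6 M.
Ksp = [Sr^2+]^3[PO4^3-]^2
Ksp = (2.65 × 10^-6)^3 × (1.767 × 10^-6)^2 = 5.81 x 10^-29

5.81 × 10^-29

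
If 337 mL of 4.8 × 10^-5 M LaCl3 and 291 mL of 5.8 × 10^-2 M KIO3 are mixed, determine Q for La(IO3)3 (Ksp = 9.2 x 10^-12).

Total volume = 337 + 291 = 628 mL.
[La^3+] = 4.8 × 10^-5 × (337/628) = 2.58 × 10^-5 M
[IO3^-] = 5.8 × 10^-2 × (291/628) = 2.69 × 10^-2 M
La(IO3)3(s) <=> La^3+(aq) + 3 IO3^-(aq), so Q = [La^3+][IO3^-]^3
Q = (2.58 × 10^-5)(2.69 × 10^-2)^3 = 5.0 x 10^-10
Q > Ksp, so La(IO3)3 will precipitate.

Q = 5.0e-10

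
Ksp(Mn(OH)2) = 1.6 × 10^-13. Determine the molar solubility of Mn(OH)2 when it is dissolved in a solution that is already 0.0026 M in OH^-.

s ≈ 2.4 x 10^-8 M

Mn(OH)2(s) ⇌ Mn^2+(aq) + 2 OH^-(aq)
Ksp = [Mn^2+][OH^-]^2
Let s = moles of Mn(OH)2 that dissolve per litre. [Mn^2+] = s, [OH^-] = 0.0026 + 2s ≈ 0.0026 (common-ion effect: OH^- is already 0.0026 M).
Ksp ≈ s × (0.0026)^2
s = 2.4 x 10^-8 M
Check: 2s = 4.7 × 10^-8 ≪ 0.0026, so the approximation is valid.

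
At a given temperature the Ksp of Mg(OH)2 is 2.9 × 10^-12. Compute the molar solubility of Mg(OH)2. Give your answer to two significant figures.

Mg(OH)2(s) <=> Mg^2+ + 2 OH^-
Ksp = [Mg^2+][OH^-]^2
For each mole of Mg(OH)2 that dissolves: [Mg^2+] = s, [OH^-] = 2s.
So Ksp = s × (2s)^2 = 4s^3
Solving, s = (2.9 × 10^-12/4)^(1/3) = 9.0 × 10^-5 M

s = 9.0 × 10^-5 M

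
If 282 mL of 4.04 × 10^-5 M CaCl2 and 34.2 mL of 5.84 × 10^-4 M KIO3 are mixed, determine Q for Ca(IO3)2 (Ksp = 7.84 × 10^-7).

Q = 1.44e-13

Total volume = 282 + 34.2 = 316.2 mL.
[Ca^2+] = 4.04 × 10^-5 × (282/316.2) = 3.603 x 10^-5 M
[IO3^-] = 5.84 × 10^-4 × (34.2/316.2) = 6.317 × 10^-5 M
Ca(IO3)2(s) ⇌ Ca^2+ + 2 IO3^-, so Q = [Ca^2+][IO3^-]^2
Q = (3.603 × 10^-5)(6.317 x 10^-5)^2 = 1.44 × 10^-13
Q < Ksp, so no precipitate of Ca(IO3)2 forms.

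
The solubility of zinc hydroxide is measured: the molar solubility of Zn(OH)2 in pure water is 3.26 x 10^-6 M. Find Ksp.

Zn(OH)2(s) <=> Zn^2+ + 2 OH^-
Let s = molar solubility. Then [Zn^2+] = s and [OH^-] = 2s.
Ksp = [Zn^2+][OH^-]^2
Ksp = s(2s)^2 = 4s^3
Ksp = 4 × (3.26 × 10^-6)^3 = 1.39 x 10^-16

Ksp ≈ 1.39 × 10^-16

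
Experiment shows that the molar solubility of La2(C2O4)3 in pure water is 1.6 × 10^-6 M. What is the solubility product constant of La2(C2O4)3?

La2(C2O4)3(s) ⇌ 2 La^3+(aq) + 3 C2O4^2-(aq)
Let s = molar solubility. Then [La^3+] = 2s and [C2O4^2-] = 3s.
Ksp = [La^3+]^2[C2O4^2-]^3
Ksp = (2s)^2(3s)^3 = 108s^5
Ksp = 108 × (1.6 × 10^-6)^5 = 1.1 x 10^-27

Ksp = 1.1e-27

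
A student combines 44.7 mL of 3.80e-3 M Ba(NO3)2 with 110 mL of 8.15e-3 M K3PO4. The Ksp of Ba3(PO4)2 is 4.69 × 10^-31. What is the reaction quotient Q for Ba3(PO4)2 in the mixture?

Total volume = 44.7 + 110 = 154.7 mL.
[Ba^2+] = 3.80 × 10^-3 × (44.7/154.7) = 1.098 × 10^-3 M
[PO4^3-] = 8.15 x 10^-3 × (110/154.7) = 5.795 × 10^-3 M
Ba3(PO4)2(s) ⇌ 3 Ba^2+ + 2 PO4^3-, so Q = [Ba^2+]^3[PO4^3-]^2
Q = (1.098 x 10^-3)^3(5.795 x 10^-3)^2 = 4.45 × 10^-14
Q > Ksp, so Ba3(PO4)2 will precipitate.

Q ≈ 4.45 × 10^-14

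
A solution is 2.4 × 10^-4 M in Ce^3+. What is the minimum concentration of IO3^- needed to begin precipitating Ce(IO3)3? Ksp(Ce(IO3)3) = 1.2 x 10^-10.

[IO3^-] ≈ 7.9 × 10^-3 M

Ce(IO3)3(s) ⇌ Ce^3+(aq) + 3 IO3^-(aq)
Ksp = [Ce^3+][IO3^-]^3
Precipitation begins when Q = Ksp. With [Ce^3+] = 2.4 × 10^-4 M:
1.2 x 10^-10 = (2.4 × 10^-4) × [IO3^-]^3
[IO3^-] = (1.2 x 10^-10 / 2.4 x 10^-4)^(1/3) = 7.9 x 10^-3 M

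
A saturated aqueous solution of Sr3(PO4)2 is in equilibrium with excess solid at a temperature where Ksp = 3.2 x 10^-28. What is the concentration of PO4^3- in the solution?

Sr3(PO4)2(s) ⇌ 3 Sr^2+(aq) + 2 PO4^3-(aq)
Ksp = [Sr^2+]^3[PO4^3-]^2
Let s = molar solubility. Then [Sr^2+] = 3s and [PO4^3-] = 2s.
Substituting: Ksp = (3s)^3(2s)^2 = 108s^5
s = (3.2 x 10^-28 / 108)^(1/5) = 1.24 × 10^-6 M
[PO4^3-] = 2s = 2.5 × 10^-6 M

[PO4^3-] ≈ 2.5 × 10^-6 M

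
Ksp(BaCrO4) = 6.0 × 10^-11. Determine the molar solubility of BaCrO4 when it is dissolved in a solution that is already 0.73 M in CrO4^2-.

s = 8.2 × 10^-11 M

BaCrO4(s) <=> Ba^2+ + CrO4^2-
Ksp = [Ba^2+][CrO4^2-]
Let s be the molar solubility in this solution. [Ba^2+] = s, [CrO4^2-] = 0.73 + s ≈ 0.73 (Ksp is small, so little additional dissolves).
Ksp ≈ s × 0.73
s = 8.2 × 10^-11 M
Check: s = 8.2 × 10^-11 ≪ 0.73, so the approximation is valid.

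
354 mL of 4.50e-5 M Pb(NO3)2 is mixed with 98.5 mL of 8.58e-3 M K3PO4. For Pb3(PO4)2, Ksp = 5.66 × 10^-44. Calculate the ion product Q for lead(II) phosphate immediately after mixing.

1.52 x 10^-19

Total volume = 354 + 98.5 = 452.5 mL.
[Pb^2+] = 4.50 x 10^-5 × (354/452.5) = 3.520 x 10^-5 M
[PO4^3-] = 8.58 × 10^-3 × (98.5/452.5) = 1.868 × 10^-3 M
Pb3(PO4)2(s) <=> 3 Pb^2+ + 2 PO4^3-, so Q = [Pb^2+]^3[PO4^3-]^2
Q = (3.520 × 10^-5)^3(1.868 x 10^-3)^2 = 1.52 × 10^-19
Q > Ksp, so Pb3(PO4)2 will precipitate.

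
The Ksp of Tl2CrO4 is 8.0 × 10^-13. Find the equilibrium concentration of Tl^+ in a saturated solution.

Tl2CrO4(s) <=> 2 Tl^+(aq) + CrO4^2-(aq)
Ksp = [Tl^+]^2[CrO4^2-]
With molar solubility s: [Tl^+] = 2s, [CrO4^2-] = s.
Ksp = (2s)^2s = 4s^3
Solving, s = (8.0 × 10^-13/4)^(1/3) = 5.85 x 10^-5 M
[Tl^+] = 2s = 1.2 × 10^-4 M

[Tl^+] = 1.2 × 10^-4 M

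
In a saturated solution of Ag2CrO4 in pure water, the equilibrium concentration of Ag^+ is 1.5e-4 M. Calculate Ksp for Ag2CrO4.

Ksp = 1.7 × 10^-12

Ag2CrO4(s) ⇌ 2 Ag^+(aq) + CrO4^2-(aq)
Stoichiometry gives [CrO4^2-] = (1/2)[Ag^+] = 7.50 x 10^-5 M.
Ksp = [Ag^+]^2[CrO4^2-]
Ksp = (1.5 x 10^-4)^2 × 7.50 × 10^-5 = 1.7 × 10^-12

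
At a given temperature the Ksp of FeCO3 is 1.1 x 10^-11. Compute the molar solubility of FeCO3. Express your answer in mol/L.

s = 3.3 × 10^-6 M

FeCO3(s) <=> Fe^2+ + CO3^2-
Ksp = [Fe^2+][CO3^2-]
If s mol/L of FeCO3 dissolves, [Fe^2+] = s and [CO3^2-] = s.
Ksp = (s)(s) = s^2
s = √(1.1 x 10^-11) = 3.3 × 10^-6 M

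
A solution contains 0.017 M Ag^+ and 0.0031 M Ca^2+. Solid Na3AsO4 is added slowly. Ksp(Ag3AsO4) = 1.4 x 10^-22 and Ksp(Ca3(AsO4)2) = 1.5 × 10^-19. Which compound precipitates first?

Each salt begins to precipitate when Q = Ksp, i.e. when [AsO4^3-] reaches its threshold.
For Ag3AsO4: 1.4 x 10^-22 = (0.017)^3 × [AsO4^3-]  ⇒  [AsO4^3-] = 2.8 × 10^-17 M.
For Ca3(AsO4)2: 1.5 × 10^-19 = (0.0031)^3 × [AsO4^3-]^2  ⇒  [AsO4^3-] = 2.2 × 10^-6 M.
The salt with the lower threshold [AsO4^3-] precipitates first: Ag3AsO4.

Ag3AsO4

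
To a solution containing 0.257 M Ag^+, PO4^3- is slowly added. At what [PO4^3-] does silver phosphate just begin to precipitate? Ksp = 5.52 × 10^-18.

Ag3PO4(s) <=> 3 Ag^+(aq) + PO4^3-(aq)
Ksp = [Ag^+]^3[PO4^3-]
Precipitation begins when Q = Ksp. With [Ag^+] = 0.257 M:
5.52 × 10^-18 = (0.257)^3 × [PO4^3-]
[PO4^3-] = (5.52 × 10^-18 / 1.697 × 10^-2) = 3.25 x 10^-16 M

3.25e-16 M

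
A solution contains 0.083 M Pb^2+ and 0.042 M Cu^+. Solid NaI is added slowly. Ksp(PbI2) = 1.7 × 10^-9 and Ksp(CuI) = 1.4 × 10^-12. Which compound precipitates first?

Precipitation of each salt starts when its ion product equals its Ksp.
For PbI2: 1.7 × 10^-9 = 0.083 × [I^-]^2  ⇒  [I^-] = 1.4 × 10^-4 M.
For CuI: 1.4 × 10^-12 = 0.042 × [I^-]  ⇒  [I^-] = 3.3 x 10^-11 M.
The salt with the lower threshold [I^-] precipitates first: CuI.

CuI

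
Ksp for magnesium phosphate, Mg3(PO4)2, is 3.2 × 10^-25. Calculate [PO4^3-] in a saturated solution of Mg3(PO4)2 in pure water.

Mg3(PO4)2(s) <=> 3 Mg^2+(aq) + 2 PO4^3-(aq)
Ksp = [Mg^2+]^3[PO4^3-]^2
Let s = molar solubility. Then [Mg^2+] = 3s and [PO4^3-] = 2s.
Substituting: Ksp = (3s)^3(2s)^2 = 108s^5
s^5 = 3.2 × 10^-25 / 108, so s = 4.95 x 10^-6 M
[PO4^3-] = 2s = 9.9 × 10^-6 M

9.9 × 10^-6 M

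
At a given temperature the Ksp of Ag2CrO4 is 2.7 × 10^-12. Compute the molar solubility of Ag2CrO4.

s ≈ 8.8 × 10^-5 M

Ag2CrO4(s) <=> 2 Ag^+ + CrO4^2-
Ksp = [Ag^+]^2[CrO4^2-]
For each mole of Ag2CrO4 that dissolves: [Ag^+] = 2s, [CrO4^2-] = s.
Ksp = (2s)^2s = 4s^3
s^3 = 2.7 × 10^-12 / 4, so s = 8.8 × 10^-5 M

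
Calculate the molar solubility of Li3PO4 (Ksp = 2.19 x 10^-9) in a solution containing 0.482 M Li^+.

s = 1.96 × 10^-8 M

Li3PO4(s) ⇌ 3 Li^+(aq) + PO4^3-(aq)
Ksp = [Li^+]^3[PO4^3-]
If s mol/L dissolves here, [Li^+] = 0.482 + 3s ≈ 0.482, [PO4^3-] = s (common-ion effect: Li^+ is already 0.482 M).
Ksp ≈ (0.482)^3 × s
s = 1.96 × 10^-8 M
Check: 3s = 5.9 x 10^-8 ≪ 0.482, so the approximation is valid.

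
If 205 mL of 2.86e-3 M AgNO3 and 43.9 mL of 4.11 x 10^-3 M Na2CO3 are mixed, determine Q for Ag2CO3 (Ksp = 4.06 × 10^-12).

Total volume = 205 + 43.9 = 248.9 mL.
[Ag^+] = 2.86 x 10^-3 × (205/248.9) = 2.356 × 10^-3 M
[CO3^2-] = 4.11 × 10^-3 × (43.9/248.9) = 7.249 × 10^-4 M
Ag2CO3(s) ⇌ 2 Ag^+ + CO3^2-, so Q = [Ag^+]^2[CO3^2-]
Q = (2.356 x 10^-3)^2(7.249 × 10^-4) = 4.02 × 10^-9
Q > Ksp, so Ag2CO3 will precipitate.

4.02e-9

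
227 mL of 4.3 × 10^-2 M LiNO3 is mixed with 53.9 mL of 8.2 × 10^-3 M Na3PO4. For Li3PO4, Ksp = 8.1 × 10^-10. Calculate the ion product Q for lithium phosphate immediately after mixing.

Total volume = 227 + 53.9 = 280.9 mL.
[Li^+] = 4.3 x 10^-2 × (227/280.9) = 3.47 × 10^-2 M
[PO4^3-] = 8.2 x 10^-3 × (53.9/280.9) = 1.57 × 10^-3 M
Li3PO4(s) ⇌ 3 Li^+ + PO4^3-, so Q = [Li^+]^3[PO4^3-]
Q = (3.47 × 10^-2)^3(1.57 × 10^-3) = 6.6 x 10^-8
Q > Ksp, so Li3PO4 will precipitate.

6.6 × 10^-8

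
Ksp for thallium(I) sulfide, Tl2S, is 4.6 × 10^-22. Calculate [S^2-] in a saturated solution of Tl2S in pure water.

[S^2-] = 4.9 × 10^-8 M

Tl2S(s) <=> 2 Tl^+ + S^2-
Ksp = [Tl^+]^2[S^2-]
Let s = molar solubility. Then [Tl^+] = 2s and [S^2-] = s.
So Ksp = (2s)^2 × s = 4s^3
s = (4.6 × 10^-22 / 4)^(1/3) = 4.86 × 10^-8 M
[S^2-] = s = 4.9 × 10^-8 M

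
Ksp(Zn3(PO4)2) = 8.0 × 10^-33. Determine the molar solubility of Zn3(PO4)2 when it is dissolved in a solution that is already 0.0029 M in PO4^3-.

Zn3(PO4)2(s) <=> 3 Zn^2+(aq) + 2 PO4^3-(aq)
Ksp = [Zn^2+]^3[PO4^3-]^2
Let s = moles of Zn3(PO4)2 that dissolve per litre. [Zn^2+] = 3s, [PO4^3-] = 0.0029 + 2s ≈ 0.0029 (since the PO4^3- already present dominates).
Ksp ≈ (3s)^3 × (0.0029)^2
s = 3.3 x 10^-10 M
Check: 2s = 6.6 x 10^-10 ≪ 0.0029, so the approximation is valid.

s = 3.3 × 10^-10 M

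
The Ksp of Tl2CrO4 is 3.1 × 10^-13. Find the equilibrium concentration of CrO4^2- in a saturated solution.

[CrO4^2-] ≈ 4.3 x 10^-5 M

Tl2CrO4(s) ⇌ 2 Tl^+ + CrO4^2-
Ksp = [Tl^+]^2[CrO4^2-]
Let s = molar solubility. Then [Tl^+] = 2s and [CrO4^2-] = s.
Ksp = (2s)^2s = 4s^3
Solving, s = (3.1 × 10^-13/4)^(1/3) = 4.26 x 10^-5 M
[CrO4^2-] = s = 4.3 × 10^-5 M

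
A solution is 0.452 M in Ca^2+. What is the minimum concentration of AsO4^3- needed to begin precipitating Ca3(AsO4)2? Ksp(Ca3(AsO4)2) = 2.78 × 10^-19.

[AsO4^3-] = 1.74e-9 M

Ca3(AsO4)2(s) <=> 3 Ca^2+(aq) + 2 AsO4^3-(aq)
Ksp = [Ca^2+]^3[AsO4^3-]^2
Precipitation begins when Q = Ksp. With [Ca^2+] = 0.452 M:
2.78 × 10^-19 = (0.452)^3 × [AsO4^3-]^2
[AsO4^3-] = (2.78 × 10^-19 / 9.235 × 10^-2)^(1/2) = 1.74 × 10^-9 M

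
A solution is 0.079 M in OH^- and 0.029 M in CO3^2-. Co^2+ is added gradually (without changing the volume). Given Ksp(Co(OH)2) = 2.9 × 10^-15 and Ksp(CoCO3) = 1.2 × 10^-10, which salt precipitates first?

Each salt begins to precipitate when Q = Ksp, i.e. when [Co^2+] reaches its threshold.
For Co(OH)2: 2.9 × 10^-15 = (0.079)^2 × [Co^2+]  ⇒  [Co^2+] = 4.6 × 10^-13 M.
For CoCO3: 1.2 × 10^-10 = 0.029 × [Co^2+]  ⇒  [Co^2+] = 4.1 × 10^-9 M.
The salt with the lower threshold [Co^2+] precipitates first: Co(OH)2.

Co(OH)2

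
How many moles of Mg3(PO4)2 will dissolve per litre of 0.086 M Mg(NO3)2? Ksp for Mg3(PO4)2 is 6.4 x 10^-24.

Mg3(PO4)2(s) <=> 3 Mg^2+(aq) + 2 PO4^3-(aq)
Ksp = [Mg^2+]^3[PO4^3-]^2
Let s be the molar solubility in this solution. [Mg^2+] = 0.086 + 3s ≈ 0.086, [PO4^3-] = 2s (Ksp is small, so little additional dissolves).
Ksp ≈ (0.086)^3 × (2s)^2
s = 5.0 × 10^-11 M
Check: 3s = 1.5 × 10^-10 ≪ 0.086, so the approximation is valid.

s = 5.0e-11 M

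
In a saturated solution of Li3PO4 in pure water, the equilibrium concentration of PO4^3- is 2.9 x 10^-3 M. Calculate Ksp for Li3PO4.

Li3PO4(s) <=> 3 Li^+ + PO4^3-
Stoichiometry gives [Li^+] = (3/1)[PO4^3-] = 8.70 × 10^-3 M.
Ksp = [Li^+]^3[PO4^3-]
Ksp = (8.70 × 10^-3)^3 × 2.9 × 10^-3 = 1.9 × 10^-9

Ksp ≈ 1.9 × 10^-9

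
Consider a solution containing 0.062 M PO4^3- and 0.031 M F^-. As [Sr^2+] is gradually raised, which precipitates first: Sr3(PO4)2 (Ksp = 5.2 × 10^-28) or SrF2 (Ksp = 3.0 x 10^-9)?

Precipitation of each salt starts when its ion product equals its Ksp.
For Sr3(PO4)2: 5.2 × 10^-28 = (0.062)^2 × [Sr^2+]^3  ⇒  [Sr^2+] = 5.1 x 10^-9 M.
For SrF2: 3.0 x 10^-9 = (0.031)^2 × [Sr^2+]  ⇒  [Sr^2+] = 3.1 × 10^-6 M.
The salt with the lower threshold [Sr^2+] precipitates first: Sr3(PO4)2.

Sr3(PO4)2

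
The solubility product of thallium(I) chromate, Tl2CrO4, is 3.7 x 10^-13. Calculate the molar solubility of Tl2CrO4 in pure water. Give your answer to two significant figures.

s = 4.5 × 10^-5 M

Tl2CrO4(s) ⇌ 2 Tl^+ + CrO4^2-
Ksp = [Tl^+]^2[CrO4^2-]
With molar solubility s: [Tl^+] = 2s, [CrO4^2-] = s.
So Ksp = (2s)^2 × s = 4s^3
s^3 = 3.7 x 10^-13 / 4, so s = 4.5 × 10^-5 M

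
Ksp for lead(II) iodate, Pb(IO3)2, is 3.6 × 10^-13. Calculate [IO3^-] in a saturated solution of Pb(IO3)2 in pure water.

9.0e-5 M

Pb(IO3)2(s) <=> Pb^2+(aq) + 2 IO3^-(aq)
Ksp = [Pb^2+][IO3^-]^2
If s mol/L of Pb(IO3)2 dissolves, [Pb^2+] = s and [IO3^-] = 2s.
Ksp = s(2s)^2 = 4s^3
s^3 = 3.6 × 10^-13 / 4, so s = 4.48 × 10^-5 M
[IO3^-] = 2s = 9.0 × 10^-5 M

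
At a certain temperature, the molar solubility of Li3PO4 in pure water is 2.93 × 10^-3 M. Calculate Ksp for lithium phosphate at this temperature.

Li3PO4(s) ⇌ 3 Li^+ + PO4^3-
For each mole of Li3PO4 that dissolves: [Li^+] = 3s, [PO4^3-] = s.
Ksp = [Li^+]^3[PO4^3-]
So Ksp = (3s)^3 × s = 27s^4
With s = 2.93 × 10^-3: Ksp = 1.99 × 10^-9

1.99 x 10^-9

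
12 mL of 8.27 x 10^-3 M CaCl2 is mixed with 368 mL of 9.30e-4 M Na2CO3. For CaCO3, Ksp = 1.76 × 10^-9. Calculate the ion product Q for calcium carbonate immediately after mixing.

2.35e-7

Total volume = 12 + 368 = 380 mL.
[Ca^2+] = 8.27 × 10^-3 × (12/380) = 2.612 × 10^-4 M
[CO3^2-] = 9.30 x 10^-4 × (368/380) = 9.006 × 10^-4 M
CaCO3(s) <=> Ca^2+(aq) + CO3^2-(aq), so Q = [Ca^2+][CO3^2-]
Q = (2.612 x 10^-4)(9.006 x 10^-4) = 2.35 × 10^-7
Q > Ksp, so CaCO3 will precipitate.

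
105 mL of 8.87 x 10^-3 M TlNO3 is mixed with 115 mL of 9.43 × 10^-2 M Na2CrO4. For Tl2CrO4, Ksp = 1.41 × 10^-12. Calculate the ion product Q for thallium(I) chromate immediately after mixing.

Total volume = 105 + 115 = 220 mL.
[Tl^+] = 8.87 × 10^-3 × (105/220) = 4.233 × 10^-3 M
[CrO4^2-] = 9.43 x 10^-2 × (115/220) = 4.929 × 10^-2 M
Tl2CrO4(s) <=> 2 Tl^+ + CrO4^2-, so Q = [Tl^+]^2[CrO4^2-]
Q = (4.233 x 10^-3)^2(4.929 × 10^-2) = 8.83 × 10^-7
Q > Ksp, so Tl2CrO4 will precipitate.

8.83 × 10^-7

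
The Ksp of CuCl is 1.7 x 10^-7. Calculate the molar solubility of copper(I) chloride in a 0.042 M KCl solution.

CuCl(s) ⇌ Cu^+(aq) + Cl^-(aq)
Ksp = [Cu^+][Cl^-]
Let s be the molar solubility in this solution. [Cu^+] = s, [Cl^-] = 0.042 + s ≈ 0.042 (Ksp is small, so little additional dissolves).
Ksp ≈ s × 0.042
s = 4.0 × 10^-6 M
Check: s = 4.0 × 10^-6 ≪ 0.042, so the approximation is valid.

4.0 x 10^-6 M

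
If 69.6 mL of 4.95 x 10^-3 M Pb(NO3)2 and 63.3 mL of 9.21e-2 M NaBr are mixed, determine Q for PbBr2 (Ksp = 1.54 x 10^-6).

4.99 × 10^-6

Total volume = 69.6 + 63.3 = 132.9 mL.
[Pb^2+] = 4.95 × 10^-3 × (69.6/132.9) = 2.592 × 10^-3 M
[Br^-] = 9.21 × 10^-2 × (63.3/132.9) = 4.387 × 10^-2 M
PbBr2(s) ⇌ Pb^2+(aq) + 2 Br^-(aq), so Q = [Pb^2+][Br^-]^2
Q = (2.592 x 10^-3)(4.387 × 10^-2)^2 = 4.99 x 10^-6
Q > Ksp, so PbBr2 will precipitate.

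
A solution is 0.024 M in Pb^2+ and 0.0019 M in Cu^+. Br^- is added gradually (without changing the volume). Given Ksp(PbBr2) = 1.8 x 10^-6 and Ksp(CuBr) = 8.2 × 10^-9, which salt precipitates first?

Precipitation of each salt starts when its ion product equals its Ksp.
For PbBr2: 1.8 x 10^-6 = 0.024 × [Br^-]^2  ⇒  [Br^-] = 8.7 × 10^-3 M.
For CuBr: 8.2 × 10^-9 = 0.0019 × [Br^-]  ⇒  [Br^-] = 4.3 × 10^-6 M.
The salt with the lower threshold [Br^-] precipitates first: CuBr.

CuBr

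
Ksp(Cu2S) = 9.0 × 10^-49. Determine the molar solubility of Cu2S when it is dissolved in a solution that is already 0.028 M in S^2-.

Cu2S(s) ⇌ 2 Cu^+ + S^2-
Ksp = [Cu^+]^2[S^2-]
If s mol/L dissolves here, [Cu^+] = 2s, [S^2-] = 0.028 + s ≈ 0.028 (common-ion effect: S^2- is already 0.028 M).
Ksp ≈ (2s)^2 × 0.028
s = 2.8 x 10^-24 M
Check: s = 2.8 × 10^-24 ≪ 0.028, so the approximation is valid.

2.8 x 10^-24 M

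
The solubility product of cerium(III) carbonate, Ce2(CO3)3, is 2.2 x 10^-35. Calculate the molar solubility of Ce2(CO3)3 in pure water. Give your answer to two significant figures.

s ≈ 4.6 × 10^-8 M

Ce2(CO3)3(s) ⇌ 2 Ce^3+ + 3 CO3^2-
Ksp = [Ce^3+]^2[CO3^2-]^3
Let s = molar solubility. Then [Ce^3+] = 2s and [CO3^2-] = 3s.
Ksp = (2s)^2(3s)^3 = 108s^5
s^5 = 2.2 x 10^-35 / 108, so s = 4.6 x 10^-8 M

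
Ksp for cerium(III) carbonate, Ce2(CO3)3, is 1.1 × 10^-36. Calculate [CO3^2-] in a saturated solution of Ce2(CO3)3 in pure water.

7.6 × 10^-8 M

Ce2(CO3)3(s) <=> 2 Ce^3+ + 3 CO3^2-
Ksp = [Ce^3+]^2[CO3^2-]^3
If s mol/L of Ce2(CO3)3 dissolves, [Ce^3+] = 2s and [CO3^2-] = 3s.
So Ksp = (2s)^2 × (3s)^3 = 108s^5
Solving, s = (1.1 × 10^-36/108)^(1/5) = 2.52 x 10^-8 M
[CO3^2-] = 3s = 7.6 × 10^-8 M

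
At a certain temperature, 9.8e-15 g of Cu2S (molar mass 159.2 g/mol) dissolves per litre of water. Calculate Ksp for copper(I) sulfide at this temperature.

Ksp ≈ 9.3 × 10^-49

Molar solubility s = (9.8 × 10^-15 g/L) / (159.2 g/mol) = 6.16 × 10^-17 M.
Cu2S(s) ⇌ 2 Cu^+(aq) + S^2-(aq)
For each mole of Cu2S that dissolves: [Cu^+] = 2s, [S^2-] = s.
Ksp = [Cu^+]^2[S^2-]
So Ksp = (2s)^2 × s = 4s^3
With s = 6.16 × 10^-17: Ksp = 9.3 × 10^-49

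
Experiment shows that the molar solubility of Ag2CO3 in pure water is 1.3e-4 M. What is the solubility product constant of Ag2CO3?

Ksp ≈ 8.8e-12

Ag2CO3(s) ⇌ 2 Ag^+(aq) + CO3^2-(aq)
Let s = molar solubility. Then [Ag^+] = 2s and [CO3^2-] = s.
Ksp = [Ag^+]^2[CO3^2-]
Ksp = (2s)^2s = 4s^3
Ksp = 4 × (1.3 × 10^-4)^3 = 8.8 × 10^-12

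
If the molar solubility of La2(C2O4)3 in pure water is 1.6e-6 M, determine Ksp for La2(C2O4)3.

Ksp ≈ 1.1e-27

La2(C2O4)3(s) ⇌ 2 La^3+ + 3 C2O4^2-
With molar solubility s: [La^3+] = 2s, [C2O4^2-] = 3s.
Ksp = [La^3+]^2[C2O4^2-]^3
So Ksp = (2s)^2 × (3s)^3 = 108s^5
Ksp = 108 × (1.6 × 10^-6)^5 = 1.1 x 10^-27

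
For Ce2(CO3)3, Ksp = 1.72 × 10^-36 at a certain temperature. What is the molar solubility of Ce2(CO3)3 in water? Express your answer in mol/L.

2.76e-8 M

Ce2(CO3)3(s) <=> 2 Ce^3+(aq) + 3 CO3^2-(aq)
Ksp = [Ce^3+]^2[CO3^2-]^3
If s mol/L of Ce2(CO3)3 dissolves, [Ce^3+] = 2s and [CO3^2-] = 3s.
Substituting: Ksp = (2s)^2(3s)^3 = 108s^5
Solving, s = (1.72 × 10^-36/108)^(1/5) = 2.76 × 10^-8 M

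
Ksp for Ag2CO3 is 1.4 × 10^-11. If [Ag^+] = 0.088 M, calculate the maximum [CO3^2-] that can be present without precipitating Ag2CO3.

[CO3^2-] ≈ 1.8e-9 M

Ag2CO3(s) ⇌ 2 Ag^+(aq) + CO3^2-(aq)
Ksp = [Ag^+]^2[CO3^2-]
Precipitation begins when Q = Ksp. With [Ag^+] = 0.088 M:
1.4 × 10^-11 = (0.088)^2 × [CO3^2-]
[CO3^2-] = (1.4 × 10^-11 / 7.74 x 10^-3) = 1.8 x 10^-9 M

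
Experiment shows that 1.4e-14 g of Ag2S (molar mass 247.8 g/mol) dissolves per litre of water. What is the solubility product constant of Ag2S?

Molar solubility s = (1.4 x 10^-14 g/L) / (247.8 g/mol) = 5.65 × 10^-17 M.
Ag2S(s) ⇌ 2 Ag^+ + S^2-
With molar solubility s: [Ag^+] = 2s, [S^2-] = s.
Ksp = [Ag^+]^2[S^2-]
So Ksp = (2s)^2 × s = 4s^3
With s = 5.65 x 10^-17: Ksp = 7.2 × 10^-49

Ksp ≈ 7.2 × 10^-49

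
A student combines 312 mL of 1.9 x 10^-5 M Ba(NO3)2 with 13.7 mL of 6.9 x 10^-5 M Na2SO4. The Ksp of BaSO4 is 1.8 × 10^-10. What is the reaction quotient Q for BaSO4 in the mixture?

Q ≈ 5.3 × 10^-11

Total volume = 312 + 13.7 = 325.7 mL.
[Ba^2+] = 1.9 × 10^-5 × (312/325.7) = 1.82 x 10^-5 M
[SO4^2-] = 6.9 x 10^-5 × (13.7/325.7) = 2.90 x 10^-6 M
BaSO4(s) ⇌ Ba^2+ + SO4^2-, so Q = [Ba^2+][SO4^2-]
Q = (1.82 x 10^-5)(2.90 × 10^-6) = 5.3 x 10^-11
Q < Ksp, so no precipitate of BaSO4 forms.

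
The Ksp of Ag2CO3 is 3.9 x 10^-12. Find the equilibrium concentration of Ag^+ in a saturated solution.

Ag2CO3(s) <=> 2 Ag^+(aq) + CO3^2-(aq)
Ksp = [Ag^+]^2[CO3^2-]
If s mol/L of Ag2CO3 dissolves, [Ag^+] = 2s and [CO3^2-] = s.
Substituting: Ksp = (2s)^2s = 4s^3
s = (3.9 x 10^-12 / 4)^(1/3) = 9.92 x 10^-5 M
[Ag^+] = 2s = 2.0 x 10^-4 M

2.0e-4 M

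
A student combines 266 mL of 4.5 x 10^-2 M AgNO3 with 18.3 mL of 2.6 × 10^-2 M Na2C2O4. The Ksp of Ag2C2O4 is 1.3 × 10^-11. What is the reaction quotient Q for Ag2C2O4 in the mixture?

Q ≈ 3.0 x 10^-6

Total volume = 266 + 18.3 = 284.3 mL.
[Ag^+] = 4.5 × 10^-2 × (266/284.3) = 4.21 × 10^-2 M
[C2O4^2-] = 2.6 × 10^-2 × (18.3/284.3) = 1.67 × 10^-3 M
Ag2C2O4(s) <=> 2 Ag^+(aq) + C2O4^2-(aq), so Q = [Ag^+]^2[C2O4^2-]
Q = (4.21 × 10^-2)^2(1.67 × 10^-3) = 3.0 × 10^-6
Q > Ksp, so Ag2C2O4 will precipitate.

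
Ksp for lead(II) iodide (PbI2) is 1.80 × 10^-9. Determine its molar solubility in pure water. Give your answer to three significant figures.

7.66 × 10^-4 M

PbI2(s) ⇌ Pb^2+ + 2 I^-
Ksp = [Pb^2+][I^-]^2
Let s = molar solubility. Then [Pb^2+] = s and [I^-] = 2s.
Substituting: Ksp = s(2s)^2 = 4s^3
s = (1.80 × 10^-9 / 4)^(1/3) = 7.66 × 10^-4 M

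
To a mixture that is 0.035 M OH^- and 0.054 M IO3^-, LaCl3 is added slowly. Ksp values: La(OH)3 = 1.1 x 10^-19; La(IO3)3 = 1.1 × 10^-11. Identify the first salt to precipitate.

Each salt begins to precipitate when Q = Ksp, i.e. when [La^3+] reaches its threshold.
For La(OH)3: 1.1 x 10^-19 = (0.035)^3 × [La^3+]  ⇒  [La^3+] = 2.6 × 10^-15 M.
For La(IO3)3: 1.1 × 10^-11 = (0.054)^3 × [La^3+]  ⇒  [La^3+] = 7.0 × 10^-8 M.
The salt with the lower threshold [La^3+] precipitates first: La(OH)3.

La(OH)3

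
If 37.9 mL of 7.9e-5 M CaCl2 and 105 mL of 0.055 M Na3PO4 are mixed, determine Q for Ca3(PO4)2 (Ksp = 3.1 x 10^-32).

Total volume = 37.9 + 105 = 142.9 mL.
[Ca^2+] = 7.9 × 10^-5 × (37.9/142.9) = 2.10 × 10^-5 M
[PO4^3-] = 5.5 x 10^-2 × (105/142.9) = 4.04 x 10^-2 M
Ca3(PO4)2(s) <=> 3 Ca^2+ + 2 PO4^3-, so Q = [Ca^2+]^3[PO4^3-]^2
Q = (2.10 × 10^-5)^3(4.04 × 10^-2)^2 = 1.5 x 10^-17
Q > Ksp, so Ca3(PO4)2 will precipitate.

1.5 × 10^-17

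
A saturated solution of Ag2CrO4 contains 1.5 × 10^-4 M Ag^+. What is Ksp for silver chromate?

Ksp = 1.7 x 10^-12

Ag2CrO4(s) ⇌ 2 Ag^+ + CrO4^2-
Stoichiometry gives [CrO4^2-] = (1/2)[Ag^+] = 7.50 × 10^-5 M.
Ksp = [Ag^+]^2[CrO4^2-]
Ksp = (1.5 × 10^-4)^2 × 7.50 × 10^-5 = 1.7 × 10^-12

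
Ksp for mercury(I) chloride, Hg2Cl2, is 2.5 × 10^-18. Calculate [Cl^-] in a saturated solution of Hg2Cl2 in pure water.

1.7e-6 M

Hg2Cl2(s) <=> Hg2^2+(aq) + 2 Cl^-(aq)
Ksp = [Hg2^2+][Cl^-]^2
Let s = molar solubility. Then [Hg2^2+] = s and [Cl^-] = 2s.
So Ksp = s × (2s)^2 = 4s^3
s^3 = 2.5 × 10^-18 / 4, so s = 8.55 x 10^-7 M
[Cl^-] = 2s = 1.7 x 10^-6 M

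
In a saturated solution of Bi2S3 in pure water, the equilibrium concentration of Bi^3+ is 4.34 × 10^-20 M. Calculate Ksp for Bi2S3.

Bi2S3(s) <=> 2 Bi^3+(aq) + 3 S^2-(aq)
Stoichiometry gives [S^2-] = (3/2)[Bi^3+] = 6.510 × 10^-20 M.
Ksp = [Bi^3+]^2[S^2-]^3
Ksp = (4.34 x 10^-20)^2 × (6.510 x 10^-20)^3 = 5.20 × 10^-97

Ksp = 5.20 × 10^-97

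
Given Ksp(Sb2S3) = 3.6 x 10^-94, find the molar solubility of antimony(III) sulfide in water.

Sb2S3(s) <=> 2 Sb^3+ + 3 S^2-
Ksp = [Sb^3+]^2[S^2-]^3
If s mol/L of Sb2S3 dissolves, [Sb^3+] = 2s and [S^2-] = 3s.
Substituting: Ksp = (2s)^2(3s)^3 = 108s^5
Solving, s = (3.6 x 10^-94/108)^(1/5) = 8.0 × 10^-20 M

s ≈ 8.0e-20 M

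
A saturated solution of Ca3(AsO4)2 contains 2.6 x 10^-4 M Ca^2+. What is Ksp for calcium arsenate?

Ca3(AsO4)2(s) <=> 3 Ca^2+(aq) + 2 AsO4^3-(aq)
Stoichiometry gives [AsO4^3-] = (2/3)[Ca^2+] = 1.73 × 10^-4 M.
Ksp = [Ca^2+]^3[AsO4^3-]^2
Ksp = (2.6 × 10^-4)^3 × (1.73 × 10^-4)^2 = 5.3 × 10^-19

Ksp ≈ 5.3e-19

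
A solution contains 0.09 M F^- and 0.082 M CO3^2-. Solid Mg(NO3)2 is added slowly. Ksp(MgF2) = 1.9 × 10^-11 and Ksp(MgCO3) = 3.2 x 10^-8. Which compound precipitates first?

Each salt begins to precipitate when Q = Ksp, i.e. when [Mg^2+] reaches its threshold.
For MgF2: 1.9 × 10^-11 = (0.09)^2 × [Mg^2+]  ⇒  [Mg^2+] = 2.3 x 10^-9 M.
For MgCO3: 3.2 x 10^-8 = 0.082 × [Mg^2+]  ⇒  [Mg^2+] = 3.9 x 10^-7 M.
The salt with the lower threshold [Mg^2+] precipitates first: MgF2.

MgF2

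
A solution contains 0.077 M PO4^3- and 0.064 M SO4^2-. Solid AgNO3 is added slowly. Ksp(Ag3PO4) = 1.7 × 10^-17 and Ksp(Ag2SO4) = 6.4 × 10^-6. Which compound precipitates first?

Ag3PO4

Precipitation of each salt starts when its ion product equals its Ksp.
For Ag3PO4: 1.7 × 10^-17 = 0.077 × [Ag^+]^3  ⇒  [Ag^+] = 6.0 × 10^-6 M.
For Ag2SO4: 6.4 × 10^-6 = 0.064 × [Ag^+]^2  ⇒  [Ag^+] = 1.0 × 10^-2 M.
The salt with the lower threshold [Ag^+] precipitates first: Ag3PO4.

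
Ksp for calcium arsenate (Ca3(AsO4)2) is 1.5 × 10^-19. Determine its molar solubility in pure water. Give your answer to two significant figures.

s ≈ 6.7 × 10^-5 M

Ca3(AsO4)2(s) ⇌ 3 Ca^2+(aq) + 2 AsO4^3-(aq)
Ksp = [Ca^2+]^3[AsO4^3-]^2
For each mole of Ca3(AsO4)2 that dissolves: [Ca^2+] = 3s, [AsO4^3-] = 2s.
So Ksp = (3s)^3 × (2s)^2 = 108s^5
s^5 = 1.5 × 10^-19 / 108, so s = 6.7 × 10^-5 M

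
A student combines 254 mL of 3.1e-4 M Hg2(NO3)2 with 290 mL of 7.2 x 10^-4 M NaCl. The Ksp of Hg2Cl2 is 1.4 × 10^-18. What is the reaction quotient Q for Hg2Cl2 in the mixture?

Total volume = 254 + 290 = 544 mL.
[Hg2^2+] = 3.1 × 10^-4 × (254/544) = 1.45 x 10^-4 M
[Cl^-] = 7.2 × 10^-4 × (290/544) = 3.84 × 10^-4 M
Hg2Cl2(s) ⇌ Hg2^2+(aq) + 2 Cl^-(aq), so Q = [Hg2^2+][Cl^-]^2
Q = (1.45 × 10^-4)(3.84 × 10^-4)^2 = 2.1 x 10^-11
Q > Ksp, so Hg2Cl2 will precipitate.

Q = 2.1 × 10^-11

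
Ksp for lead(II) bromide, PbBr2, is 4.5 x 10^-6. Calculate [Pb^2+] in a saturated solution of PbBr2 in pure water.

[Pb^2+] = 1.0 × 10^-2 M

PbBr2(s) <=> Pb^2+(aq) + 2 Br^-(aq)
Ksp = [Pb^2+][Br^-]^2
With molar solubility s: [Pb^2+] = s, [Br^-] = 2s.
Substituting: Ksp = s(2s)^2 = 4s^3
Solving, s = (4.5 x 10^-6/4)^(1/3) = 1.04 x 10^-2 M
[Pb^2+] = s = 1.0 × 10^-2 M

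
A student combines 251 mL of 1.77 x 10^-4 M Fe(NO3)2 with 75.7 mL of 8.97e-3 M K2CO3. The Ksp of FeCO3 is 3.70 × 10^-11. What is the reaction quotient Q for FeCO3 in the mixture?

Total volume = 251 + 75.7 = 326.7 mL.
[Fe^2+] = 1.77 x 10^-4 × (251/326.7) = 1.360 × 10^-4 M
[CO3^2-] = 8.97 × 10^-3 × (75.7/326.7) = 2.078 × 10^-3 M
FeCO3(s) ⇌ Fe^2+ + CO3^2-, so Q = [Fe^2+][CO3^2-]
Q = (1.360 × 10^-4)(2.078 × 10^-3) = 2.83 x 10^-7
Q > Ksp, so FeCO3 will precipitate.

Q = 2.83e-7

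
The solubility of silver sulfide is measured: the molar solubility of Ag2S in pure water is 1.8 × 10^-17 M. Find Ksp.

2.3e-50

Ag2S(s) ⇌ 2 Ag^+(aq) + S^2-(aq)
Let s = molar solubility. Then [Ag^+] = 2s and [S^2-] = s.
Ksp = [Ag^+]^2[S^2-]
So Ksp = (2s)^2 × s = 4s^3
With s = 1.8 × 10^-17: Ksp = 2.3 × 10^-50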